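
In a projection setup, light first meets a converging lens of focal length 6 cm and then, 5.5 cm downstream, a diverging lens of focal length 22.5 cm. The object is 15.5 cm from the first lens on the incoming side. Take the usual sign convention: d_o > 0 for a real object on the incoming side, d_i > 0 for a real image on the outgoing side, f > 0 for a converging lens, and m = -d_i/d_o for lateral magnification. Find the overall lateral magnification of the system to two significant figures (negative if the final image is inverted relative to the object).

First lens: d_i1 = 1/(1/6 - 1/15.5) = 9.789 cm.
m_1 = -(9.789)/15.5 = -0.6316.
Since 9.789 cm > 5.5 cm, the first image lies past the second lens and serves as a virtual object: d_o2 = L - d_i1 = -4.289 cm.
Second lens: d_i2 = 1/(1/(-22.5) - 1/(-4.289)) = 5.300 cm.
m_2 = -(5.300)/(-4.289) = 1.2355.
Total m = m_1 x m_2 = (-0.6316)(1.2355) = -0.7803.

-0.78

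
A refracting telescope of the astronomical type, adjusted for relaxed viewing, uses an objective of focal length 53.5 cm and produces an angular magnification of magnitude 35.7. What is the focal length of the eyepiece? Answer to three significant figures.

|M| = f_obj/f_eye, so f_eye = f_obj/|M| = 53.5/35.7 = 1.499 cm.

1.50 cm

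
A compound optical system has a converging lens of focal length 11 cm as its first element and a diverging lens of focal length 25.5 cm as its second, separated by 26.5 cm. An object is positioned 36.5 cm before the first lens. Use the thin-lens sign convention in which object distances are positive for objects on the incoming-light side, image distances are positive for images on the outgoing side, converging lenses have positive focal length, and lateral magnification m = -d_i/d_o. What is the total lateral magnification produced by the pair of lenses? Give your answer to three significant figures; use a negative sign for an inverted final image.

Lens 1: 1/d_i1 = 1/f_1 - 1/d_o1 = 1/11 - 1/36.5 = 0.06351 cm^-1, so d_i1 = 15.745 cm.
m_1 = -(15.745)/36.5 = -0.4314.
The intermediate image is 15.745 cm to the right of lens 1, so d_o2 = L - d_i1 = 26.5 - 15.745 = 10.755 cm.
Lens 2: 1/d_i2 = 1/f_2 - 1/d_o2 = 1/(-25.5) - 1/(10.755) = -0.13220 cm^-1, so d_i2 = -7.564 cm.
m_2 = -(-7.564)/(10.755) = 0.7034.
Overall magnification: m = m_1 m_2 = -0.3034.

-0.303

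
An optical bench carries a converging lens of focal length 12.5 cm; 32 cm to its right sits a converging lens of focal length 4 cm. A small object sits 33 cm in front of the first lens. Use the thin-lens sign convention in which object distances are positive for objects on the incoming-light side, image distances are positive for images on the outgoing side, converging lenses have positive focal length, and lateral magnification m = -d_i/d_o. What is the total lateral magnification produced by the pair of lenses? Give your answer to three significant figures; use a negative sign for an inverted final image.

0.310

Lens 1: 1/d_i1 = 1/f_1 - 1/d_o1 = 1/12.5 - 1/33 = 0.04970 cm^-1, so d_i1 = 20.122 cm.
m_1 = -(20.122)/33 = -0.6098.
Object distance for lens 2: d_o2 = 32 - 20.122 = 11.878 cm.
Lens 2: 1/d_i2 = 1/f_2 - 1/d_o2 = 1/4 - 1/(11.878) = 0.16581 cm^-1, so d_i2 = 6.031 cm.
m_2 = -(6.031)/(11.878) = -0.5077.
Overall magnification: m = m_1 m_2 = 0.3096.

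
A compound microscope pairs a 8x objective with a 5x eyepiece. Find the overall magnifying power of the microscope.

The overall magnification of a compound microscope is the product of the objective and eyepiece magnifications:
M = M_obj x M_eye = 8 x 5 = 40.

40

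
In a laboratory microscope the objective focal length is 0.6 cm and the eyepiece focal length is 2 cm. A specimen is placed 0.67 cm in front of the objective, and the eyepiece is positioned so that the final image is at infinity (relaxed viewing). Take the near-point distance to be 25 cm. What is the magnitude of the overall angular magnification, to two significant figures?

110

Objective: 1/d_i = 1/f_obj - 1/d_o = 1/0.6 - 1/0.67 = 0.17413 cm^-1, so d_i = 5.743 cm.
m_obj = -d_i/d_o = -5.743/0.67 = -8.571.
Eyepiece angular magnification (image at infinity): M_eye = D/f_e = 25/2 = 12.500.
Overall M = m_obj x M_eye = (-8.571)(12.500) = -107.14.
|M| = 107.14.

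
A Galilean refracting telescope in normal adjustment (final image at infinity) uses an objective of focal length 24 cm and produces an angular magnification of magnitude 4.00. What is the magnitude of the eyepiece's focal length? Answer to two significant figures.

6.0 cm

|M| = f_obj/|f_eye|, so |f_eye| = f_obj/|M| = 24/4.0 = 6.000 cm.
(The eyepiece is diverging, so its signed focal length is -6.000 cm.)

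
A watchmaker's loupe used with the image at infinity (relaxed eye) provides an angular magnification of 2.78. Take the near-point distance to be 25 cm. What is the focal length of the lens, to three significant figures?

8.99 cm

For the image at infinity, M = D/f.
f = D/M = 25/2.78 = 8.993 cm.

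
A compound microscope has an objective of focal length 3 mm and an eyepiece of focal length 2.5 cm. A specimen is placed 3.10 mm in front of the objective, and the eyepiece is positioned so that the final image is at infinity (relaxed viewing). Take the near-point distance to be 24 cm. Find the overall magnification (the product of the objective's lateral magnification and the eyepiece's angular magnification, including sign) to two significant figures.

Convert to cm: f_obj = 3 mm = 0.3 cm; d_o = 3.10 mm = 0.31 cm.
Objective: 1/d_i = 1/f_obj - 1/d_o = 1/0.3 - 1/0.31 = 0.10753 cm^-1, so d_i = 9.300 cm.
m_obj = -d_i/d_o = -9.300/0.31 = -30.000.
Eyepiece angular magnification (image at infinity): M_eye = D/f_e = 24/2.5 = 9.600.
Overall M = m_obj x M_eye = (-30.000)(9.600) = -288.00.

-290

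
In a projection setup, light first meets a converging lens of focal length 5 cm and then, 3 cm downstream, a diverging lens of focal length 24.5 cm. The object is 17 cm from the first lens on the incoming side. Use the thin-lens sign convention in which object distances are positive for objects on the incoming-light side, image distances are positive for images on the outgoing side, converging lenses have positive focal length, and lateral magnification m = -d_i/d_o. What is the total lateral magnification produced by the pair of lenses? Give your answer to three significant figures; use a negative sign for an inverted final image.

-0.500

Lens 1: 1/d_i1 = 1/f_1 - 1/d_o1 = 1/5 - 1/17 = 0.14118 cm^-1, so d_i1 = 7.083 cm.
m_1 = -(7.083)/17 = -0.4167.
This image would form 7.083 cm past lens 1, i.e. 4.083 cm beyond lens 2, so it is a virtual object for lens 2: d_o2 = 3 - 7.083 = -4.083 cm.
Lens 2: 1/d_i2 = 1/f_2 - 1/d_o2 = 1/(-24.5) - 1/(-4.083) = 0.20408 cm^-1, so d_i2 = 4.900 cm.
m_2 = -(4.900)/(-4.083) = 1.2000.
The system's lateral magnification is m_1 m_2 = (-0.4167)(1.2000) = -0.5000.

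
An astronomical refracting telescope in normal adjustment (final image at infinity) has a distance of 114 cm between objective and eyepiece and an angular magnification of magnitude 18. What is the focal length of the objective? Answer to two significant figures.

In normal adjustment the tube length equals f_obj + f_eye and |M| = f_obj/f_eye.
So f_obj = 18 f_eye and 18 f_eye + f_eye = 114 cm, giving f_eye = 114/19 = 6.000 cm and f_obj = 108.000 cm.

110 cm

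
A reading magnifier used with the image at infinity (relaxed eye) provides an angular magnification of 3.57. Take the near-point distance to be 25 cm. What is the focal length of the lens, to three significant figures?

For the image at infinity, M = D/f.
f = D/M = 25/3.57 = 7.003 cm.

7.00 cm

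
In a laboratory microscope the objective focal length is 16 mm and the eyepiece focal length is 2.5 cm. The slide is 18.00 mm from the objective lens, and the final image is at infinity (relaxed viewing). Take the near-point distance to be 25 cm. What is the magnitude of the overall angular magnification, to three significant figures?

Convert to cm: f_obj = 16 mm = 1.6 cm; d_o = 18.00 mm = 1.80 cm.
Objective: 1/d_i = 1/f_obj - 1/d_o = 1/1.6 - 1/1.80 = 0.06944 cm^-1, so d_i = 14.400 cm.
m_obj = -d_i/d_o = -14.400/1.80 = -8.000.
Eyepiece angular magnification (image at infinity): M_eye = D/f_e = 25/2.5 = 10.000.
Overall M = m_obj x M_eye = (-8.000)(10.000) = -80.00.
|M| = 80.00.

80.0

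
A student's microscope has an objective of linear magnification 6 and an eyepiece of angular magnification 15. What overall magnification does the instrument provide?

90

The overall magnification of a compound microscope is the product of the objective and eyepiece magnifications:
M = M_obj x M_eye = 6 x 15 = 90.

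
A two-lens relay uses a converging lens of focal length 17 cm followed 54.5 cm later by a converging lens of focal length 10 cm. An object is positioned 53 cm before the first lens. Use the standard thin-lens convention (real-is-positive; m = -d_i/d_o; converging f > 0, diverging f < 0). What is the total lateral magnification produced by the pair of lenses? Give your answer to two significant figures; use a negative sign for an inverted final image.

First lens: d_i1 = 1/(1/17 - 1/53) = 25.028 cm.
m_1 = -(25.028)/53 = -0.4722.
That image sits 29.472 cm in front of the second lens, so d_o2 = 29.472 cm.
Second lens: d_i2 = 1/(1/10 - 1/(29.472)) = 15.136 cm.
m_2 = -(15.136)/(29.472) = -0.5136.
The system's lateral magnification is m_1 m_2 = (-0.4722)(-0.5136) = 0.2425.

0.24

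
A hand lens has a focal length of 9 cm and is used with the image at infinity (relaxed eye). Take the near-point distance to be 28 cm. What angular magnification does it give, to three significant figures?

M = D/f = 28/9 = 3.111.

3.11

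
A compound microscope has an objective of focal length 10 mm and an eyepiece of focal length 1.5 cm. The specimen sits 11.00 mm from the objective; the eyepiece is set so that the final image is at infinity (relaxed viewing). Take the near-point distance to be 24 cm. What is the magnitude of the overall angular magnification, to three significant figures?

Convert to cm: f_obj = 10 mm = 1 cm; d_o = 11.00 mm = 1.10 cm.
Objective: 1/d_i = 1/f_obj - 1/d_o = 1/1 - 1/1.10 = 0.09091 cm^-1, so d_i = 11.000 cm.
m_obj = -d_i/d_o = -11.000/1.10 = -10.000.
Eyepiece angular magnification (image at infinity): M_eye = D/f_e = 24/1.5 = 16.000.
Overall M = m_obj x M_eye = (-10.000)(16.000) = -160.00.
|M| = 160.00.

160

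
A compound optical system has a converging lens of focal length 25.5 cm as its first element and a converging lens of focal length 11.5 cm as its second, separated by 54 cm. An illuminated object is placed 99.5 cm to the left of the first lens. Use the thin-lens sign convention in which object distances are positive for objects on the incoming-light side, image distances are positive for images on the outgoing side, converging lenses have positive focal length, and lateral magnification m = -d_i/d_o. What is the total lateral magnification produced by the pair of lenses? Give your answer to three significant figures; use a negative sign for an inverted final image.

Applying the thin-lens equation to the first lens, 1/25.5 = 1/99.5 + 1/d_i1, which gives d_i1 = 34.287 cm.
Its lateral magnification is m_1 = -d_i1/d_o1 = -(34.287)/99.5 = -0.3446.
That image sits 19.713 cm in front of the second lens, so d_o2 = 19.713 cm.
Applying the thin-lens equation again with f_2 = 11.5 cm and d_o2 = 19.713 cm gives d_i2 = 27.603 cm.
m_2 = -(27.603)/(19.713) = -1.4002.
Total m = m_1 x m_2 = (-0.3446)(-1.4002) = 0.4825.

0.483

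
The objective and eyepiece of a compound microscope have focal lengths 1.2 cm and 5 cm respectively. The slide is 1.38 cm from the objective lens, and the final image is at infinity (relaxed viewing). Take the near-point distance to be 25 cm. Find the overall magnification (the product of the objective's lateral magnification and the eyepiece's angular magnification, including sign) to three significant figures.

Objective: 1/d_i = 1/f_obj - 1/d_o = 1/1.2 - 1/1.38 = 0.10870 cm^-1, so d_i = 9.200 cm.
m_obj = -d_i/d_o = -9.200/1.38 = -6.667.
Eyepiece angular magnification (image at infinity): M_eye = D/f_e = 25/5 = 5.000.
Overall M = m_obj x M_eye = (-6.667)(5.000) = -33.33.

-33.3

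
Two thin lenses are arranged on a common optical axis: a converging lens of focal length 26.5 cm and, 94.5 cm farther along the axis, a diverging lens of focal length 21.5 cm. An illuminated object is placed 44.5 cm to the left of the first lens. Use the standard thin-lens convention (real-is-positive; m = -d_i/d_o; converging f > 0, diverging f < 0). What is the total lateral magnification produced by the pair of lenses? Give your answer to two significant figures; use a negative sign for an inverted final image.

Lens 1: 1/d_i1 = 1/f_1 - 1/d_o1 = 1/26.5 - 1/44.5 = 0.01526 cm^-1, so d_i1 = 65.514 cm.
m_1 = -(65.514)/44.5 = -1.4722.
Object distance for lens 2: d_o2 = 94.5 - 65.514 = 28.986 cm.
Lens 2: 1/d_i2 = 1/f_2 - 1/d_o2 = 1/(-21.5) - 1/(28.986) = -0.08101 cm^-1, so d_i2 = -12.344 cm.
m_2 = -(-12.344)/(28.986) = 0.4259.
The system's lateral magnification is m_1 m_2 = (-1.4722)(0.4259) = -0.6270.

-0.63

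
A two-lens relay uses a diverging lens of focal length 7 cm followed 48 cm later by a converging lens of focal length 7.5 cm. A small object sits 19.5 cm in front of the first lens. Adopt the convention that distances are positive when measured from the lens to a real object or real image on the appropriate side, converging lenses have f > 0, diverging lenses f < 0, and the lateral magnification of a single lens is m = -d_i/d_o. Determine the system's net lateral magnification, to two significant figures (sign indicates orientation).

First lens: d_i1 = 1/(1/(-7) - 1/19.5) = -5.151 cm.
m_1 = -(-5.151)/19.5 = 0.2642.
The intermediate image is virtual, 5.151 cm to the left of lens 1, so d_o2 = L - d_i1 = 48 - (-5.151) = 53.151 cm.
Second lens: d_i2 = 1/(1/7.5 - 1/(53.151)) = 8.732 cm.
m_2 = -(8.732)/(53.151) = -0.1643.
Total m = m_1 x m_2 = (0.2642)(-0.1643) = -0.0434.

-0.043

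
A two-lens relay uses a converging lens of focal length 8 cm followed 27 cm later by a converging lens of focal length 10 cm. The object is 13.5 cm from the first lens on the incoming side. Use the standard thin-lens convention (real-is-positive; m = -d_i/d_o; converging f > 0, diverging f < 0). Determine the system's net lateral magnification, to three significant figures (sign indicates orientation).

-5.52

Applying the thin-lens equation to the first lens, 1/8 = 1/13.5 + 1/d_i1, which gives d_i1 = 19.636 cm.
Its lateral magnification is m_1 = -d_i1/d_o1 = -(19.636)/13.5 = -1.4545.
The intermediate image is 19.636 cm to the right of lens 1, so d_o2 = L - d_i1 = 27 - 19.636 = 7.364 cm.
Applying the thin-lens equation again with f_2 = 10 cm and d_o2 = 7.364 cm gives d_i2 = -27.931 cm.
m_2 = -(-27.931)/(7.364) = 3.7931.
The system's lateral magnification is m_1 m_2 = (-1.4545)(3.7931) = -5.5172.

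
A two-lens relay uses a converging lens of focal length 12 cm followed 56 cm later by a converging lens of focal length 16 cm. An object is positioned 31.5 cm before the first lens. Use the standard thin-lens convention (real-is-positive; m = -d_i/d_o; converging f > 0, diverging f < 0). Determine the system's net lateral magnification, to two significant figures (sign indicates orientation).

0.48

Applying the thin-lens equation to the first lens, 1/12 = 1/31.5 + 1/d_i1, which gives d_i1 = 19.385 cm.
Its lateral magnification is m_1 = -d_i1/d_o1 = -(19.385)/31.5 = -0.6154.
That image sits 36.615 cm in front of the second lens, so d_o2 = 36.615 cm.
Applying the thin-lens equation again with f_2 = 16 cm and d_o2 = 36.615 cm gives d_i2 = 28.418 cm.
m_2 = -(28.418)/(36.615) = -0.7761.
The system's lateral magnification is m_1 m_2 = (-0.6154)(-0.7761) = 0.4776.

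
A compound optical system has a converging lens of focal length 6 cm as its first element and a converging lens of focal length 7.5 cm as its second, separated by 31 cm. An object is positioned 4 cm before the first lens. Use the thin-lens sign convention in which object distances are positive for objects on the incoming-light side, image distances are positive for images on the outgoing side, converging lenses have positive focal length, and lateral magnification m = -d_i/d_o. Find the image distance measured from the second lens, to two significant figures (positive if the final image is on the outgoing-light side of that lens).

Applying the thin-lens equation to the first lens, 1/6 = 1/4 + 1/d_i1, which gives d_i1 = -12.000 cm.
The intermediate image is virtual, 12.000 cm to the left of lens 1, so d_o2 = L - d_i1 = 31 - (-12.000) = 43.000 cm.
Applying the thin-lens equation again with f_2 = 7.5 cm and d_o2 = 43.000 cm gives d_i2 = 9.085 cm.

9.1 cm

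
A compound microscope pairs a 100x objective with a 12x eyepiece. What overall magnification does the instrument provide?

1200

The overall magnification of a compound microscope is the product of the objective and eyepiece magnifications:
M = M_obj x M_eye = 100 x 12 = 1200.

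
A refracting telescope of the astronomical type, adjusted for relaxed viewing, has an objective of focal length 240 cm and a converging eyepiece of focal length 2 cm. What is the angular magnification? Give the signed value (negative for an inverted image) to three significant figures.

-120

M = -f_obj/f_eye = -240/(2) = -120.000.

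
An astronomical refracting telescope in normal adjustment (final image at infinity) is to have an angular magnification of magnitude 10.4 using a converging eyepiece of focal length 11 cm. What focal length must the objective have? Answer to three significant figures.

|M| = f_obj/|f_eye|, so f_obj = |M| x |f_eye| = 10.4 x 11 = 114.400 cm.

114 cm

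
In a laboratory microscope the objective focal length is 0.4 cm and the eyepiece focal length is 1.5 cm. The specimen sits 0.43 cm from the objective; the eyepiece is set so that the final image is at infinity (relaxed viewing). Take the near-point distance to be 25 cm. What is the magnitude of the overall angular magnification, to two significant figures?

Objective: 1/d_i = 1/f_obj - 1/d_o = 1/0.4 - 1/0.43 = 0.17442 cm^-1, so d_i = 5.733 cm.
m_obj = -d_i/d_o = -5.733/0.43 = -13.333.
Eyepiece angular magnification (image at infinity): M_eye = D/f_e = 25/1.5 = 16.667.
Overall M = m_obj x M_eye = (-13.333)(16.667) = -222.22.
|M| = 222.22.

220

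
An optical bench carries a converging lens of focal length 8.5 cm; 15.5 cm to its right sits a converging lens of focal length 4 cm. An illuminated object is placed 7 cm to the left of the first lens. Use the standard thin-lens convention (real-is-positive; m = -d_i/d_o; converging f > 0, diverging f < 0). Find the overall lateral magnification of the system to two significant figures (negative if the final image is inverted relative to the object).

First lens: d_i1 = 1/(1/8.5 - 1/7) = -39.667 cm.
m_1 = -(-39.667)/7 = 5.6667.
With d_i1 < 0 the first image is virtual and lies on the object side; the object distance for lens 2 is d_o2 = 15.5 - (-39.667) = 55.167 cm.
Second lens: d_i2 = 1/(1/4 - 1/(55.167)) = 4.313 cm.
m_2 = -(4.313)/(55.167) = -0.0782.
The system's lateral magnification is m_1 m_2 = (5.6667)(-0.0782) = -0.4430.

-0.44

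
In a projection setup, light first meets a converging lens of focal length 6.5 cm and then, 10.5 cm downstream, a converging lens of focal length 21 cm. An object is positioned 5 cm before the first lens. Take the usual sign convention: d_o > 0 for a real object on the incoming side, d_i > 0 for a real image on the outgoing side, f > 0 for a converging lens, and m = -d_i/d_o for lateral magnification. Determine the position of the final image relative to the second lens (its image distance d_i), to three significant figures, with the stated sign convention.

Lens 1: 1/d_i1 = 1/f_1 - 1/d_o1 = 1/6.5 - 1/5 = -0.04615 cm^-1, so d_i1 = -21.667 cm.
The intermediate image is virtual, 21.667 cm to the left of lens 1, so d_o2 = L - d_i1 = 10.5 - (-21.667) = 32.167 cm.
Lens 2: 1/d_i2 = 1/f_2 - 1/d_o2 = 1/21 - 1/(32.167) = 0.01653 cm^-1, so d_i2 = 60.493 cm.

60.5 cm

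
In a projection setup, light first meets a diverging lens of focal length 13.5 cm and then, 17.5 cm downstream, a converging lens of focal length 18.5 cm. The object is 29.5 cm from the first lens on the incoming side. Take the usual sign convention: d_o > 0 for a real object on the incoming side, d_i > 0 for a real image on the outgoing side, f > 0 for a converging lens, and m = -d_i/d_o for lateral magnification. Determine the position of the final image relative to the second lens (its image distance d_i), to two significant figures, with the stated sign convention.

Lens 1: 1/d_i1 = 1/f_1 - 1/d_o1 = 1/(-13.5) - 1/29.5 = -0.10797 cm^-1, so d_i1 = -9.262 cm.
The intermediate image is virtual, 9.262 cm to the left of lens 1, so d_o2 = L - d_i1 = 17.5 - (-9.262) = 26.762 cm.
Lens 2: 1/d_i2 = 1/f_2 - 1/d_o2 = 1/18.5 - 1/(26.762) = 0.01669 cm^-1, so d_i2 = 59.926 cm.

60 cm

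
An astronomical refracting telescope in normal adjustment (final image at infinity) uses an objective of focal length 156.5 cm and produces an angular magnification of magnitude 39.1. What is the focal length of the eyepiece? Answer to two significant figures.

|M| = f_obj/f_eye, so f_eye = f_obj/|M| = 156.5/39.1 = 4.003 cm.

4.0 cm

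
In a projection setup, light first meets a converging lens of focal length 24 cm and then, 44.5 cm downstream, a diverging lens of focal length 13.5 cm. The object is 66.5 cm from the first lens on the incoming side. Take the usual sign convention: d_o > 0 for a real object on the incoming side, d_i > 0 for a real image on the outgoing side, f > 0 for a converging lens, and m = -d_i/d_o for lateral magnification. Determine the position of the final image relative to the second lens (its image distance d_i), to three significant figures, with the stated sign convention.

Lens 1: 1/d_i1 = 1/f_1 - 1/d_o1 = 1/24 - 1/66.5 = 0.02663 cm^-1, so d_i1 = 37.553 cm.
That image sits 6.947 cm in front of the second lens, so d_o2 = 6.947 cm.
Lens 2: 1/d_i2 = 1/f_2 - 1/d_o2 = 1/(-13.5) - 1/(6.947) = -0.21802 cm^-1, so d_i2 = -4.587 cm.

-4.59 cm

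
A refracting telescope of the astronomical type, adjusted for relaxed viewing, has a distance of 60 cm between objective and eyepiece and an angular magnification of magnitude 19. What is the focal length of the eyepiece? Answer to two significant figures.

3.0 cm

In normal adjustment the tube length equals f_obj + f_eye and |M| = f_obj/f_eye.
So f_obj = 19 f_eye and 19 f_eye + f_eye = 60 cm, giving f_eye = 60/20 = 3.000 cm and f_obj = 57.000 cm.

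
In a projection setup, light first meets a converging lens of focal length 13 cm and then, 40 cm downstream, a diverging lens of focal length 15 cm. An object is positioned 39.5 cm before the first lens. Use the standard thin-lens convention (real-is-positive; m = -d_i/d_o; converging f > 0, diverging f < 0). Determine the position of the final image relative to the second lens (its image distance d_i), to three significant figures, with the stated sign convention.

First lens: d_i1 = 1/(1/13 - 1/39.5) = 19.377 cm.
The intermediate image is 19.377 cm to the right of lens 1, so d_o2 = L - d_i1 = 40 - 19.377 = 20.623 cm.
Second lens: d_i2 = 1/(1/(-15) - 1/(20.623)) = -8.684 cm.

-8.68 cm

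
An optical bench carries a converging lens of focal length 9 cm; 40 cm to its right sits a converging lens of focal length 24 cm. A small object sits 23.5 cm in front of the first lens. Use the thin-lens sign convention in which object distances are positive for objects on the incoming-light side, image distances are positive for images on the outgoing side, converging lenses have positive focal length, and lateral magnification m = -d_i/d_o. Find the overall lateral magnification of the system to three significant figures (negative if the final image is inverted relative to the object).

Lens 1: 1/d_i1 = 1/f_1 - 1/d_o1 = 1/9 - 1/23.5 = 0.06856 cm^-1, so d_i1 = 14.586 cm.
m_1 = -(14.586)/23.5 = -0.6207.
That image sits 25.414 cm in front of the second lens, so d_o2 = 25.414 cm.
Lens 2: 1/d_i2 = 1/f_2 - 1/d_o2 = 1/24 - 1/(25.414) = 0.00232 cm^-1, so d_i2 = 431.415 cm.
m_2 = -(431.415)/(25.414) = -16.9756.
Overall magnification: m = m_1 m_2 = 10.5366.

10.5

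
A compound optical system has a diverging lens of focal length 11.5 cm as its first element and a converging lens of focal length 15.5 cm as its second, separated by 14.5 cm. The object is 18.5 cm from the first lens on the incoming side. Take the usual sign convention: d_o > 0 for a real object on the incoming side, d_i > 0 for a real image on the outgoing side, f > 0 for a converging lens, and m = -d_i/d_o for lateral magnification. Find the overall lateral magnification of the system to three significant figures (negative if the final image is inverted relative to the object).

-0.975

Lens 1: 1/d_i1 = 1/f_1 - 1/d_o1 = 1/(-11.5) - 1/18.5 = -0.14101 cm^-1, so d_i1 = -7.092 cm.
m_1 = -(-7.092)/18.5 = 0.3833.
With d_i1 < 0 the first image is virtual and lies on the object side; the object distance for lens 2 is d_o2 = 14.5 - (-7.092) = 21.592 cm.
Lens 2: 1/d_i2 = 1/f_2 - 1/d_o2 = 1/15.5 - 1/(21.592) = 0.01820 cm^-1, so d_i2 = 54.939 cm.
m_2 = -(54.939)/(21.592) = -2.5445.
Overall magnification: m = m_1 m_2 = -0.9754.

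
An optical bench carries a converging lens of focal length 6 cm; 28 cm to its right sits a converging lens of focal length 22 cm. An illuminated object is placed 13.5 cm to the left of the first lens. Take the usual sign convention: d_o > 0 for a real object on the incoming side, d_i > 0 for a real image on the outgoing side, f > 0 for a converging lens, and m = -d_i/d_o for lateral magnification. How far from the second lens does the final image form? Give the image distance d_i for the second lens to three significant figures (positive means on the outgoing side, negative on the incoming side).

Applying the thin-lens equation to the first lens, 1/6 = 1/13.5 + 1/d_i1, which gives d_i1 = 10.800 cm.
The intermediate image is 10.800 cm to the right of lens 1, so d_o2 = L - d_i1 = 28 - 10.800 = 17.200 cm.
Applying the thin-lens equation again with f_2 = 22 cm and d_o2 = 17.200 cm gives d_i2 = -78.833 cm.

-78.8 cm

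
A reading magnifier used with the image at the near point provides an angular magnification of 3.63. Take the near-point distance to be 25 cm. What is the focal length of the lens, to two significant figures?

9.5 cm

For the image at the near point, M = 1 + D/f.
f = D/(M - 1) = 25/(3.63 - 1) = 9.506 cm.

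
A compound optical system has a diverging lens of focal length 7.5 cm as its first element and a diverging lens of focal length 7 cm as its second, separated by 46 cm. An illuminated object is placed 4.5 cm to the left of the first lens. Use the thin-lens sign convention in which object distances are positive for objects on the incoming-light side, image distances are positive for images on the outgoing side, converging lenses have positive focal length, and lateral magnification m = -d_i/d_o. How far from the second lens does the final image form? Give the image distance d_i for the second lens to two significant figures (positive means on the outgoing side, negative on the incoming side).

-6.1 cm

Applying the thin-lens equation to the first lens, 1/(-7.5) = 1/4.5 + 1/d_i1, which gives d_i1 = -2.813 cm.
With d_i1 < 0 the first image is virtual and lies on the object side; the object distance for lens 2 is d_o2 = 46 - (-2.813) = 48.812 cm.
Applying the thin-lens equation again with f_2 = -7 cm and d_o2 = 48.812 cm gives d_i2 = -6.122 cm.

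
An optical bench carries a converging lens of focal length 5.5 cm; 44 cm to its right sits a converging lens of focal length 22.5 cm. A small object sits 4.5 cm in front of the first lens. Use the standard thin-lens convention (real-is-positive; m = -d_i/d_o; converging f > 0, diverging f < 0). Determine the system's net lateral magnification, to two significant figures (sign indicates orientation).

Applying the thin-lens equation to the first lens, 1/5.5 = 1/4.5 + 1/d_i1, which gives d_i1 = -24.750 cm.
Its lateral magnification is m_1 = -d_i1/d_o1 = -(-24.750)/4.5 = 5.5000.
With d_i1 < 0 the first image is virtual and lies on the object side; the object distance for lens 2 is d_o2 = 44 - (-24.750) = 68.750 cm.
Applying the thin-lens equation again with f_2 = 22.5 cm and d_o2 = 68.750 cm gives d_i2 = 33.446 cm.
m_2 = -(33.446)/(68.750) = -0.4865.
The system's lateral magnification is m_1 m_2 = (5.5000)(-0.4865) = -2.6757.

-2.7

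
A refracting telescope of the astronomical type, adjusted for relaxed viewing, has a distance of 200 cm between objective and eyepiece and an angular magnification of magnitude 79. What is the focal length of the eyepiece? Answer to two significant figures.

In normal adjustment the tube length equals f_obj + f_eye and |M| = f_obj/f_eye.
So f_obj = 79 f_eye and 79 f_eye + f_eye = 200 cm, giving f_eye = 200/80 = 2.500 cm and f_obj = 197.500 cm.

2.5 cm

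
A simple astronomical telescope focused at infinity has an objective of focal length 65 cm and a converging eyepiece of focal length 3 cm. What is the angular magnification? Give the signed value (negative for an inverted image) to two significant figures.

-22

M = -f_obj/f_eye = -65/(3) = -21.667.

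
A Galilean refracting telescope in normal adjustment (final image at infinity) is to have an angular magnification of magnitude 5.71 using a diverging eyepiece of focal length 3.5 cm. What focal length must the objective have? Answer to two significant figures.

20 cm

|M| = f_obj/|f_eye|, so f_obj = |M| x |f_eye| = 5.71 x 3.5 = 19.985 cm.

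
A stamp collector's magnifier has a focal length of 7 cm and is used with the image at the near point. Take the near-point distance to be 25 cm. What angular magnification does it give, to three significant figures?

4.57

M = 1 + D/f = 1 + 25/7 = 4.571.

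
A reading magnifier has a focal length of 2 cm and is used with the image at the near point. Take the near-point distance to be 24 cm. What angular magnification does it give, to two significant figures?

M = 1 + D/f = 1 + 24/2 = 13.000.

13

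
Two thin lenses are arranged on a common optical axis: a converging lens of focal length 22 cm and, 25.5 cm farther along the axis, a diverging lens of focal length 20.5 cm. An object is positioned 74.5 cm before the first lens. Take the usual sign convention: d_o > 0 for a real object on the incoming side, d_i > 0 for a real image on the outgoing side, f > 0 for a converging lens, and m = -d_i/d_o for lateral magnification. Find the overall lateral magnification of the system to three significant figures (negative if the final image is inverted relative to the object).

-0.581

Lens 1: 1/d_i1 = 1/f_1 - 1/d_o1 = 1/22 - 1/74.5 = 0.03203 cm^-1, so d_i1 = 31.219 cm.
m_1 = -(31.219)/74.5 = -0.4190.
Since 31.219 cm > 25.5 cm, the first image lies past the second lens and serves as a virtual object: d_o2 = L - d_i1 = -5.719 cm.
Lens 2: 1/d_i2 = 1/f_2 - 1/d_o2 = 1/(-20.5) - 1/(-5.719) = 0.12607 cm^-1, so d_i2 = 7.932 cm.
m_2 = -(7.932)/(-5.719) = 1.3869.
Total m = m_1 x m_2 = (-0.4190)(1.3869) = -0.5812.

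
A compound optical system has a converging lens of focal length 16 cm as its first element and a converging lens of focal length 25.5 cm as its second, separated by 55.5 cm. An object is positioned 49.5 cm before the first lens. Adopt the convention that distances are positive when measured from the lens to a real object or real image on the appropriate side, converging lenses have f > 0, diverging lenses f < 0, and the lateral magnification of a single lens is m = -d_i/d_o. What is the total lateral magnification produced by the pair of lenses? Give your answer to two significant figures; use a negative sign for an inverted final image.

1.9

First lens: d_i1 = 1/(1/16 - 1/49.5) = 23.642 cm.
m_1 = -(23.642)/49.5 = -0.4776.
Object distance for lens 2: d_o2 = 55.5 - 23.642 = 31.858 cm.
Second lens: d_i2 = 1/(1/25.5 - 1/(31.858)) = 127.769 cm.
m_2 = -(127.769)/(31.858) = -4.0106.
Overall magnification: m = m_1 m_2 = 1.9155.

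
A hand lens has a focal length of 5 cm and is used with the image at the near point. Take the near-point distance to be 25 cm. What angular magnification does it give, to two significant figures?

M = 1 + D/f = 1 + 25/5 = 6.000.

6.0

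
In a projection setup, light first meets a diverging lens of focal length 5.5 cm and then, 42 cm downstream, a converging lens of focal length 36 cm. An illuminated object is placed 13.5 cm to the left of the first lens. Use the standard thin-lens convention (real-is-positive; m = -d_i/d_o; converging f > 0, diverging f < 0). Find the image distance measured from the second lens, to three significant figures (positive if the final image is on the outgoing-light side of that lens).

Lens 1: 1/d_i1 = 1/f_1 - 1/d_o1 = 1/(-5.5) - 1/13.5 = -0.25589 cm^-1, so d_i1 = -3.908 cm.
The intermediate image is virtual, 3.908 cm to the left of lens 1, so d_o2 = L - d_i1 = 42 - (-3.908) = 45.908 cm.
Lens 2: 1/d_i2 = 1/f_2 - 1/d_o2 = 1/36 - 1/(45.908) = 0.00600 cm^-1, so d_i2 = 166.805 cm.

167 cm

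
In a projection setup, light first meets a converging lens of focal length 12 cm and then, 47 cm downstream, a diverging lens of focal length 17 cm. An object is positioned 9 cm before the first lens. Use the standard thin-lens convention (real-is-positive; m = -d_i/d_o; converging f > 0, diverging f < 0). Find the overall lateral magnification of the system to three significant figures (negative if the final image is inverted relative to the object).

0.680

Applying the thin-lens equation to the first lens, 1/12 = 1/9 + 1/d_i1, which gives d_i1 = -36.000 cm.
Its lateral magnification is m_1 = -d_i1/d_o1 = -(-36.000)/9 = 4.0000.
With d_i1 < 0 the first image is virtual and lies on the object side; the object distance for lens 2 is d_o2 = 47 - (-36.000) = 83.000 cm.
Applying the thin-lens equation again with f_2 = -17 cm and d_o2 = 83.000 cm gives d_i2 = -14.110 cm.
m_2 = -(-14.110)/(83.000) = 0.1700.
The system's lateral magnification is m_1 m_2 = (4.0000)(0.1700) = 0.6800.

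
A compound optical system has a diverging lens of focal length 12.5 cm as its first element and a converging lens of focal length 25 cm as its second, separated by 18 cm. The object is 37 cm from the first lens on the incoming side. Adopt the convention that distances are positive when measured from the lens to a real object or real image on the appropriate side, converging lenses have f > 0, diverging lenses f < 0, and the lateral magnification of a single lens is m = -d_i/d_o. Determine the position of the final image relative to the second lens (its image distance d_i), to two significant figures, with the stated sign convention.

Applying the thin-lens equation to the first lens, 1/(-12.5) = 1/37 + 1/d_i1, which gives d_i1 = -9.343 cm.
With d_i1 < 0 the first image is virtual and lies on the object side; the object distance for lens 2 is d_o2 = 18 - (-9.343) = 27.343 cm.
Applying the thin-lens equation again with f_2 = 25 cm and d_o2 = 27.343 cm gives d_i2 = 291.703 cm.

290 cm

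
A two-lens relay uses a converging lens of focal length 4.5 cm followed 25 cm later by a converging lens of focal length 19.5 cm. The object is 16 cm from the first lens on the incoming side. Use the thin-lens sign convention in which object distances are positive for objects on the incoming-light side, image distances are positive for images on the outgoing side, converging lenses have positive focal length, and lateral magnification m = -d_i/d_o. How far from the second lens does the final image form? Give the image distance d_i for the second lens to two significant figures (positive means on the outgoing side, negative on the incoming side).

-480 cm

First lens: d_i1 = 1/(1/4.5 - 1/16) = 6.261 cm.
That image sits 18.739 cm in front of the second lens, so d_o2 = 18.739 cm.
Second lens: d_i2 = 1/(1/19.5 - 1/(18.739)) = -480.257 cm.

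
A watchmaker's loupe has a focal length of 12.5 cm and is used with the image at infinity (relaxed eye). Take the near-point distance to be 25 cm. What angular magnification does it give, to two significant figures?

2.0

M = D/f = 25/12.5 = 2.000.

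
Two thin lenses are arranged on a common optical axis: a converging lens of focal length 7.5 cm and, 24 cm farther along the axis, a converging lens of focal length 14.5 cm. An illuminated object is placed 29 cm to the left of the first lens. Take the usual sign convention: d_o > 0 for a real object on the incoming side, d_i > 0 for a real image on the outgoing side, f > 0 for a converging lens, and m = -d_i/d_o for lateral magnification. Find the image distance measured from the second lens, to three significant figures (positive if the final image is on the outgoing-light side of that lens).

Lens 1: 1/d_i1 = 1/f_1 - 1/d_o1 = 1/7.5 - 1/29 = 0.09885 cm^-1, so d_i1 = 10.116 cm.
Object distance for lens 2: d_o2 = 24 - 10.116 = 13.884 cm.
Lens 2: 1/d_i2 = 1/f_2 - 1/d_o2 = 1/14.5 - 1/(13.884) = -0.00306 cm^-1, so d_i2 = -326.660 cm.

-327 cm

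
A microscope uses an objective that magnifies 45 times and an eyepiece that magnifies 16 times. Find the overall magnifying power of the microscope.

The overall magnification of a compound microscope is the product of the objective and eyepiece magnifications:
M = M_obj x M_eye = 45 x 16 = 720.

720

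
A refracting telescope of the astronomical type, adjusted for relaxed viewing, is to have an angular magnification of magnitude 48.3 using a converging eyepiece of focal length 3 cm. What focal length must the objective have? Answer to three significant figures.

|M| = f_obj/|f_eye|, so f_obj = |M| x |f_eye| = 48.3 x 3 = 144.900 cm.

145 cm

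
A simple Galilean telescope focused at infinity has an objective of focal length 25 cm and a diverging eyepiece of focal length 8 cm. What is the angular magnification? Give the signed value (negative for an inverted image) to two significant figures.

3.1

M = -f_obj/f_eye = -25/(-8) = 3.125.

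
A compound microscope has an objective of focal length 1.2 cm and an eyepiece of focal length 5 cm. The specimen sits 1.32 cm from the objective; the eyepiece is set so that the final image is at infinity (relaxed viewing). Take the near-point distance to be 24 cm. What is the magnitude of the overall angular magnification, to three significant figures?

Objective: 1/d_i = 1/f_obj - 1/d_o = 1/1.2 - 1/1.32 = 0.07576 cm^-1, so d_i = 13.200 cm.
m_obj = -d_i/d_o = -13.200/1.32 = -10.000.
Eyepiece angular magnification (image at infinity): M_eye = D/f_e = 24/5 = 4.800.
Overall M = m_obj x M_eye = (-10.000)(4.800) = -48.00.
|M| = 48.00.

48.0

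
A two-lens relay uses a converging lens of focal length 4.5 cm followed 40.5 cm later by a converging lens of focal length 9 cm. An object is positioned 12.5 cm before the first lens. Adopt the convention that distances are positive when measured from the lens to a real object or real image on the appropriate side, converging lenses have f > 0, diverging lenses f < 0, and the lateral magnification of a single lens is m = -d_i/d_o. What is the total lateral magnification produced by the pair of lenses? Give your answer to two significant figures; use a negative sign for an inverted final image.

0.21

Applying the thin-lens equation to the first lens, 1/4.5 = 1/12.5 + 1/d_i1, which gives d_i1 = 7.031 cm.
Its lateral magnification is m_1 = -d_i1/d_o1 = -(7.031)/12.5 = -0.5625.
The intermediate image is 7.031 cm to the right of lens 1, so d_o2 = L - d_i1 = 40.5 - 7.031 = 33.469 cm.
Applying the thin-lens equation again with f_2 = 9 cm and d_o2 = 33.469 cm gives d_i2 = 12.310 cm.
m_2 = -(12.310)/(33.469) = -0.3678.
The system's lateral magnification is m_1 m_2 = (-0.5625)(-0.3678) = 0.2069.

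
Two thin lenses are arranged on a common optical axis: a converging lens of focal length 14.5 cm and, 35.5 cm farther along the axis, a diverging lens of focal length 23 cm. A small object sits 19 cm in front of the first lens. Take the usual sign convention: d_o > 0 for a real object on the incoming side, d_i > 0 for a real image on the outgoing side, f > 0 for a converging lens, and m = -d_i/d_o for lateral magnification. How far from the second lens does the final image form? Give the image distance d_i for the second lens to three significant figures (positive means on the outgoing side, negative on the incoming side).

Lens 1: 1/d_i1 = 1/f_1 - 1/d_o1 = 1/14.5 - 1/19 = 0.01633 cm^-1, so d_i1 = 61.222 cm.
This image would form 61.222 cm past lens 1, i.e. 25.722 cm beyond lens 2, so it is a virtual object for lens 2: d_o2 = 35.5 - 61.222 = -25.722 cm.
Lens 2: 1/d_i2 = 1/f_2 - 1/d_o2 = 1/(-23) - 1/(-25.722) = -0.00460 cm^-1, so d_i2 = -217.327 cm.

-217 cm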